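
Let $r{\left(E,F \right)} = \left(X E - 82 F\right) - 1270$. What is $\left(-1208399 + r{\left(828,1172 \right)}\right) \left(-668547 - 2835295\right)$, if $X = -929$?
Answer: $7270419592370$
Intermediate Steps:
$r{\left(E,F \right)} = -1270 - 929 E - 82 F$ ($r{\left(E,F \right)} = \left(- 929 E - 82 F\right) - 1270 = -1270 - 929 E - 82 F$)
$\left(-1208399 + r{\left(828,1172 \right)}\right) \left(-668547 - 2835295\right) = \left(-1208399 - 866586\right) \left(-668547 - 2835295\right) = \left(-1208399 - 866586\right) \left(-3503842\right) = \left(-2074985\right) \left(-3503842\right) = 7270419592370$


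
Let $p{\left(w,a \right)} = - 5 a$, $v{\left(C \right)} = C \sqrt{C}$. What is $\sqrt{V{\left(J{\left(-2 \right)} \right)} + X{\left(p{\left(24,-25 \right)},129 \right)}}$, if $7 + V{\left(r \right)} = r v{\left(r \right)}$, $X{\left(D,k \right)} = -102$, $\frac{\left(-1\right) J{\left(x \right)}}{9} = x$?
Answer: $\sqrt{-109 + 972 \sqrt{2}} \approx 35.576$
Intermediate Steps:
$v{\left(C \right)} = C^{\frac{3}{2}}$
$J{\left(x \right)} = - 9 x$
$V{\left(r \right)} = -7 + r^{\frac{5}{2}}$ ($V{\left(r \right)} = -7 + r r^{\frac{3}{2}} = -7 + r^{\frac{5}{2}}$)
$\sqrt{V{\left(J{\left(-2 \right)} \right)} + X{\left(p{\left(24,-25 \right)},129 \right)}} = \sqrt{\left(-7 + \left(\left(-9\right) \left(-2\right)\right)^{\frac{5}{2}}\right) - 102} = \sqrt{\left(-7 + 18^{\frac{5}{2}}\right) - 102} = \sqrt{\left(-7 + 972 \sqrt{2}\right) - 102} = \sqrt{-109 + 972 \sqrt{2}}$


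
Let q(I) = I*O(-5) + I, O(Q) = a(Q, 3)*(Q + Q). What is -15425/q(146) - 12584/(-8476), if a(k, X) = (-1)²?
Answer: 2832263/214182 ≈ 13.224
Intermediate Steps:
a(k, X) = 1
O(Q) = 2*Q (O(Q) = 1*(Q + Q) = 1*(2*Q) = 2*Q)
q(I) = -9*I (q(I) = I*(2*(-5)) + I = I*(-10) + I = -10*I + I = -9*I)
-15425/q(146) - 12584/(-8476) = -15425/((-9*146)) - 12584/(-8476) = -15425/(-1314) - 12584*(-1/8476) = -15425*(-1/1314) + 242/163 = 15425/1314 + 242/163 = 2832263/214182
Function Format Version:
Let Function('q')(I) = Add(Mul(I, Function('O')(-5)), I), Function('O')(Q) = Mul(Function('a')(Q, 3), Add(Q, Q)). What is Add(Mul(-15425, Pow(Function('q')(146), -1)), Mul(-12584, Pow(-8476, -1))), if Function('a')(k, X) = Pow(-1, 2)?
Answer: Rational(2832263, 214182) ≈ 13.224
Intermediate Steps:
Function('a')(k, X) = 1
Function('O')(Q) = Mul(2, Q) (Function('O')(Q) = Mul(1, Add(Q, Q)) = Mul(1, Mul(2, Q)) = Mul(2, Q))
Function('q')(I) = Mul(-9, I) (Function('q')(I) = Add(Mul(I, Mul(2, -5)), I) = Add(Mul(I, -10), I) = Add(Mul(-10, I), I) = Mul(-9, I))
Add(Mul(-15425, Pow(Function('q')(146), -1)), Mul(-12584, Pow(-8476, -1))) = Add(Mul(-15425, Pow(Mul(-9, 146), -1)), Mul(-12584, Pow(-8476, -1))) = Add(Mul(-15425, Pow(-1314, -1)), Mul(-12584, Rational(-1, 8476))) = Add(Mul(-15425, Rational(-1, 1314)), Rational(242, 163)) = Add(Rational(15425, 1314), Rational(242, 163)) = Rational(2832263, 214182)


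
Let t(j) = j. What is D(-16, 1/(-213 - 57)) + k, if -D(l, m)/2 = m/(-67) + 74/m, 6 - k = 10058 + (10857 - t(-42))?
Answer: 171936404/9045 ≈ 19009.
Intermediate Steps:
k = -20951 (k = 6 - (10058 + (10857 - 1*(-42))) = 6 - (10058 + (10857 + 42)) = 6 - (10058 + 10899) = 6 - 1*20957 = 6 - 20957 = -20951)
D(l, m) = -148/m + 2*m/67 (D(l, m) = -2*(m/(-67) + 74/m) = -2*(m*(-1/67) + 74/m) = -2*(-m/67 + 74/m) = -2*(74/m - m/67) = -148/m + 2*m/67)
D(-16, 1/(-213 - 57)) + k = (-148/(1/(-213 - 57)) + 2/(67*(-213 - 57))) - 20951 = (-148/(1/(-270)) + (2/67)/(-270)) - 20951 = (-148/(-1/270) + (2/67)*(-1/270)) - 20951 = (-148*(-270) - 1/9045) - 20951 = (39960 - 1/9045) - 20951 = 361438199/9045 - 20951 = 171936404/9045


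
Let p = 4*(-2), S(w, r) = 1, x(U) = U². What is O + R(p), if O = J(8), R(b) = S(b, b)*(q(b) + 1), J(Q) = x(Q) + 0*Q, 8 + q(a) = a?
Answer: 49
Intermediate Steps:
q(a) = -8 + a
J(Q) = Q² (J(Q) = Q² + 0*Q = Q² + 0 = Q²)
p = -8
R(b) = -7 + b (R(b) = 1*((-8 + b) + 1) = 1*(-7 + b) = -7 + b)
O = 64 (O = 8² = 64)
O + R(p) = 64 + (-7 - 8) = 64 - 15 = 49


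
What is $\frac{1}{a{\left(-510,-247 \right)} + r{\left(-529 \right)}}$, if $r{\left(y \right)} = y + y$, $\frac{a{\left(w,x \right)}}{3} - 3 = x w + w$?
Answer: $\frac{1}{375331} \approx 2.6643 \cdot 10^{-6}$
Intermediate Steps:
$a{\left(w,x \right)} = 9 + 3 w + 3 w x$ ($a{\left(w,x \right)} = 9 + 3 \left(x w + w\right) = 9 + 3 \left(w x + w\right) = 9 + 3 \left(w + w x\right) = 9 + \left(3 w + 3 w x\right) = 9 + 3 w + 3 w x$)
$r{\left(y \right)} = 2 y$
$\frac{1}{a{\left(-510,-247 \right)} + r{\left(-529 \right)}} = \frac{1}{\left(9 + 3 \left(-510\right) + 3 \left(-510\right) \left(-247\right)\right) + 2 \left(-529\right)} = \frac{1}{\left(9 - 1530 + 377910\right) - 1058} = \frac{1}{376389 - 1058} = \frac{1}{375331}$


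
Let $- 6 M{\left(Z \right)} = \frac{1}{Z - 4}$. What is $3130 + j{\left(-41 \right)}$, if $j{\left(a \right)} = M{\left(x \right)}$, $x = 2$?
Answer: $\frac{37561}{12} \approx 3130.1$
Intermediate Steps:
$M{\left(Z \right)} = - \frac{1}{6 \left(-4 + Z\right)}$ ($M{\left(Z \right)} = - \frac{1}{6 \left(Z - 4\right)} = - \frac{1}{6 \left(-4 + Z\right)}$)
$j{\left(a \right)} = \frac{1}{12}$ ($j{\left(a \right)} = - \frac{1}{-24 + 6 \cdot 2} = - \frac{1}{-24 + 12} = - \frac{1}{-12} = \left(-1\right) \left(- \frac{1}{12}\right) = \frac{1}{12}$)
$3130 + j{\left(-41 \right)} = 3130 + \frac{1}{12} = \frac{37561}{12}$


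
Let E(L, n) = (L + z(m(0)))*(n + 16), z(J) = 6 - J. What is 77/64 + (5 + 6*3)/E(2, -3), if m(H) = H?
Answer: 1185/832 ≈ 1.4243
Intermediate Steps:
E(L, n) = (6 + L)*(16 + n) (E(L, n) = (L + (6 - 1*0))*(n + 16) = (L + (6 + 0))*(16 + n) = (L + 6)*(16 + n) = (6 + L)*(16 + n))
77/64 + (5 + 6*3)/E(2, -3) = 77/64 + (5 + 6*3)/(96 + 6*(-3) + 16*2 + 2*(-3)) = 77*(1/64) + (5 + 18)/(96 - 18 + 32 - 6) = 77/64 + 23/104 = 1185/832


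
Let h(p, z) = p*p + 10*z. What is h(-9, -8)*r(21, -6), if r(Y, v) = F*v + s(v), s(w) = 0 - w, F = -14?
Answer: 90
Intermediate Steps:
h(p, z) = p² + 10*z
s(w) = -w
r(Y, v) = -15*v (r(Y, v) = -14*v - v = -15*v)
h(-9, -8)*r(21, -6) = ((-9)² + 10*(-8))*(-15*(-6)) = (81 - 80)*90 = 1*90 = 90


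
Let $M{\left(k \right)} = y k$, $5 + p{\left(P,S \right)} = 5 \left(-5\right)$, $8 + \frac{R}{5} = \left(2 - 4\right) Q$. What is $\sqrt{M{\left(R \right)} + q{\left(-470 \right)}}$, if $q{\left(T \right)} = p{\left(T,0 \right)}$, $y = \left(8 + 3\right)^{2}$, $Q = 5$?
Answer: $2 i \sqrt{2730} \approx 104.5 i$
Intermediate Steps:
$R = -90$ ($R = -40 + 5 \left(2 - 4\right) 5 = -40 + 5 \left(\left(-2\right) 5\right) = -40 + 5 \left(-10\right) = -40 - 50 = -90$)
$p{\left(P,S \right)} = -30$ ($p{\left(P,S \right)} = -5 + 5 \left(-5\right) = -5 - 25 = -30$)
$y = 121$ ($y = 11^{2} = 121$)
$M{\left(k \right)} = 121 k$
$q{\left(T \right)} = -30$
$\sqrt{M{\left(R \right)} + q{\left(-470 \right)}} = \sqrt{121 \left(-90\right) - 30} = \sqrt{-10890 - 30} = \sqrt{-10920} = 2 i \sqrt{2730}$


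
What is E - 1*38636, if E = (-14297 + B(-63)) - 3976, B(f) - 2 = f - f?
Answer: -56907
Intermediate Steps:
B(f) = 2 (B(f) = 2 + (f - f) = 2 + 0 = 2)
E = -18271 (E = (-14297 + 2) - 3976 = -14295 - 3976 = -18271)
E - 1*38636 = -18271 - 1*38636 = -18271 - 38636 = -56907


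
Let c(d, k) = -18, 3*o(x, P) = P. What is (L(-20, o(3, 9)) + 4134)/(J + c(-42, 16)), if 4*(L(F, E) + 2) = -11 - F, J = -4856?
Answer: -16537/19496 ≈ -0.84823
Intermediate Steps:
o(x, P) = P/3
L(F, E) = -19/4 - F/4 (L(F, E) = -2 + (-11 - F)/4 = -2 + (-11/4 - F/4) = -19/4 - F/4)
(L(-20, o(3, 9)) + 4134)/(J + c(-42, 16)) = ((-19/4 - ¼*(-20)) + 4134)/(-4856 - 18) = ((-19/4 + 5) + 4134)/(-4874) = (¼ + 4134)*(-1/4874) = (16537/4)*(-1/4874) = -16537/19496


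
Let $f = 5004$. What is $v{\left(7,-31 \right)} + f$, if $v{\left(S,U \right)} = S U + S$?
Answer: $4794$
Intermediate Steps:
$v{\left(S,U \right)} = S + S U$
$v{\left(7,-31 \right)} + f = 7 \left(1 - 31\right) + 5004 = 7 \left(-30\right) + 5004 = -210 + 5004 = 4794$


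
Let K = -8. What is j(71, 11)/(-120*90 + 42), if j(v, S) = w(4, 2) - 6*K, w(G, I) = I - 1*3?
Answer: -47/10758 ≈ -0.0043688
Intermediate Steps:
w(G, I) = -3 + I (w(G, I) = I - 3 = -3 + I)
j(v, S) = 47 (j(v, S) = (-3 + 2) - 6*(-8) = -1 + 48 = 47)
j(71, 11)/(-120*90 + 42) = 47/(-120*90 + 42) = 47/(-10800 + 42) = 47/(-10758) = 47*(-1/10758) = -47/10758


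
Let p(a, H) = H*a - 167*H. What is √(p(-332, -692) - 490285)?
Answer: I*√144977 ≈ 380.76*I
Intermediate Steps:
p(a, H) = -167*H + H*a
√(p(-332, -692) - 490285) = √(-692*(-167 - 332) - 490285) = √(-692*(-499) - 490285) = √(345308 - 490285) = √(-144977) = I*√144977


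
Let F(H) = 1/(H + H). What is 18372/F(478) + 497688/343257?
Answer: 2009613375704/114419 ≈ 1.7564e+7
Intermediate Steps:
F(H) = 1/(2*H)
18372/F(478) + 497688/343257 = 18372/(((½)/478)) + 497688/343257 = 18372/(((½)*(1/478))) + 497688*(1/343257) = 18372/(1/956) + 165896/114419 = 18372*956 + 165896/114419 = 17563632 + 165896/114419 = 2009613375704/114419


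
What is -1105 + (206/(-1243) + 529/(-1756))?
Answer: -2412911623/2182708 ≈ -1105.5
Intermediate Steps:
-1105 + (206/(-1243) + 529/(-1756)) = -1105 + (206*(-1/1243) + 529*(-1/1756)) = -1105 + (-206/1243 - 529/1756) = -1105 - 1019283/2182708 = -2412911623/2182708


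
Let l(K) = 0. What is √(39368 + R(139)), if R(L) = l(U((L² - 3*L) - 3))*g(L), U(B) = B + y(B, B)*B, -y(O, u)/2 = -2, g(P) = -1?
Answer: 2*√9842 ≈ 198.41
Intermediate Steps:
y(O, u) = 4 (y(O, u) = -2*(-2) = 4)
U(B) = 5*B (U(B) = B + 4*B = 5*B)
R(L) = 0 (R(L) = 0*(-1) = 0)
√(39368 + R(139)) = √(39368 + 0) = √39368 = 2*√9842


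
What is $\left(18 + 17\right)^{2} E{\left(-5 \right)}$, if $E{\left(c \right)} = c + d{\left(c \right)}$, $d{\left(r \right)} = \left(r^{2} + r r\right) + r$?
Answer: $49000$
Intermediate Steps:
$d{\left(r \right)} = r + 2 r^{2}$ ($d{\left(r \right)} = \left(r^{2} + r^{2}\right) + r = 2 r^{2} + r = r + 2 r^{2}$)
$E{\left(c \right)} = c + c \left(1 + 2 c\right)$
$\left(18 + 17\right)^{2} E{\left(-5 \right)} = \left(18 + 17\right)^{2} \cdot 2 \left(-5\right) \left(1 - 5\right) = 35^{2} \cdot 2 \left(-5\right) \left(-4\right) = 1225 \cdot 40 = 49000$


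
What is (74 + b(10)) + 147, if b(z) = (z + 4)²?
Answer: 417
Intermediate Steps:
b(z) = (4 + z)²
(74 + b(10)) + 147 = (74 + (4 + 10)²) + 147 = (74 + 14²) + 147 = (74 + 196) + 147 = 270 + 147 = 417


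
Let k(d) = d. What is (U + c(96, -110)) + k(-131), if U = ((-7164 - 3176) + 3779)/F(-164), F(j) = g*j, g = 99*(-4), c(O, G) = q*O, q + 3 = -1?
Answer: -3716969/7216 ≈ -515.10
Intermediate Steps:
q = -4 (q = -3 - 1 = -4)
c(O, G) = -4*O
g = -396
F(j) = -396*j
U = -729/7216 (U = ((-7164 - 3176) + 3779)/((-396*(-164))) = (-10340 + 3779)/64944 = -6561*1/64944 = -729/7216 ≈ -0.10103)
(U + c(96, -110)) + k(-131) = (-729/7216 - 4*96) - 131 = (-729/7216 - 384) - 131 = -2771673/7216 - 131 = -3716969/7216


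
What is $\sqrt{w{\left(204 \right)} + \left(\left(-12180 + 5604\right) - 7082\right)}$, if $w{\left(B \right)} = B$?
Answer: $31 i \sqrt{14} \approx 115.99 i$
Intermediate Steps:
$\sqrt{w{\left(204 \right)} + \left(\left(-12180 + 5604\right) - 7082\right)} = \sqrt{204 + \left(\left(-12180 + 5604\right) - 7082\right)} = \sqrt{204 - 13658} = \sqrt{-13454} = 31 i \sqrt{14}$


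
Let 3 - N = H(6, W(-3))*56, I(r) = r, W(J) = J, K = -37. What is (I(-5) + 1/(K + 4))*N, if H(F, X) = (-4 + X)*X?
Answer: 64906/11 ≈ 5900.5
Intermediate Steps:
H(F, X) = X*(-4 + X)
N = -1173 (N = 3 - (-3*(-4 - 3))*56 = 3 - (-3*(-7))*56 = 3 - 21*56 = 3 - 1*1176 = 3 - 1176 = -1173)
(I(-5) + 1/(K + 4))*N = (-5 + 1/(-37 + 4))*(-1173) = (-5 + 1/(-33))*(-1173) = (-5 - 1/33)*(-1173) = -166/33*(-1173) = 64906/11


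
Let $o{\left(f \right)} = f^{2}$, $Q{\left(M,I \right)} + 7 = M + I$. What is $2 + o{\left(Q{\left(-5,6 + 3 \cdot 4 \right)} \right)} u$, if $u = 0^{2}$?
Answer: $2$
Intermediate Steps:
$u = 0$
$Q{\left(M,I \right)} = -7 + I + M$ ($Q{\left(M,I \right)} = -7 + \left(M + I\right) = -7 + \left(I + M\right) = -7 + I + M$)
$2 + o{\left(Q{\left(-5,6 + 3 \cdot 4 \right)} \right)} u = 2 + \left(-7 + \left(6 + 3 \cdot 4\right) - 5\right)^{2} \cdot 0 = 2 + \left(-7 + \left(6 + 12\right) - 5\right)^{2} \cdot 0 = 2 + \left(-7 + 18 - 5\right)^{2} \cdot 0 = 2 + 6^{2} \cdot 0 = 2 + 36 \cdot 0 = 2 + 0 = 2$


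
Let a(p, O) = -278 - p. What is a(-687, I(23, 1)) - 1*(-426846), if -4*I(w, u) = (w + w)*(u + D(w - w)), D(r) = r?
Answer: 427255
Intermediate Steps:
I(w, u) = -u*w/2 (I(w, u) = -(w + w)*(u + (w - w))/4 = -2*w*(u + 0)/4 = -2*w*u/4 = -u*w/2)
a(-687, I(23, 1)) - 1*(-426846) = (-278 - 1*(-687)) - 1*(-426846) = (-278 + 687) + 426846 = 409 + 426846 = 427255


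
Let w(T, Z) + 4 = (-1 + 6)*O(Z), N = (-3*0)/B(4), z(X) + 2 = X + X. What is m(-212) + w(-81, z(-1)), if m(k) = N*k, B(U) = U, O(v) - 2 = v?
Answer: -14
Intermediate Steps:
z(X) = -2 + 2*X (z(X) = -2 + (X + X) = -2 + 2*X)
O(v) = 2 + v
N = 0 (N = -3*0/4 = 0*(¼) = 0)
w(T, Z) = 6 + 5*Z (w(T, Z) = -4 + (-1 + 6)*(2 + Z) = -4 + 5*(2 + Z) = -4 + (10 + 5*Z) = 6 + 5*Z)
m(k) = 0 (m(k) = 0*k = 0)
m(-212) + w(-81, z(-1)) = 0 + (6 + 5*(-2 + 2*(-1))) = 0 + (6 + 5*(-2 - 2)) = 0 + (6 + 5*(-4)) = 0 + (6 - 20) = 0 - 14 = -14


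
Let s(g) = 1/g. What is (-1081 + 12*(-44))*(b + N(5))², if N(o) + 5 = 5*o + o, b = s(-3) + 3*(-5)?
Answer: -1353169/9 ≈ -1.5035e+5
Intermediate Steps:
s(g) = 1/g
b = -46/3 (b = 1/(-3) + 3*(-5) = -⅓ - 15 = -46/3 ≈ -15.333)
N(o) = -5 + 6*o (N(o) = -5 + (5*o + o) = -5 + 6*o)
(-1081 + 12*(-44))*(b + N(5))² = (-1081 + 12*(-44))*(-46/3 + (-5 + 6*5))² = (-1081 - 528)*(-46/3 + (-5 + 30))² = -1609*(-46/3 + 25)² = -1609*(29/3)² = -1609*841/9 = -1353169/9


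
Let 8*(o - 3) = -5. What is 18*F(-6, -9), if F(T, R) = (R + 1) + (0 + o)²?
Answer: -1359/32 ≈ -42.469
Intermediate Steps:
o = 19/8 (o = 3 + (⅛)*(-5) = 3 - 5/8 = 19/8 ≈ 2.3750)
F(T, R) = 425/64 + R (F(T, R) = (R + 1) + (0 + 19/8)² = (1 + R) + (19/8)² = (1 + R) + 361/64 = 425/64 + R)
18*F(-6, -9) = 18*(425/64 - 9) = 18*(-151/64) = -1359/32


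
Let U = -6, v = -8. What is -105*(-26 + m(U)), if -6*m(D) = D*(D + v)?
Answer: 4200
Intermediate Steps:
m(D) = -D*(-8 + D)/6 (m(D) = -D*(D - 8)/6 = -D*(-8 + D)/6)
-105*(-26 + m(U)) = -105*(-26 + (1/6)*(-6)*(8 - 1*(-6))) = -105*(-26 + (1/6)*(-6)*(8 + 6)) = -105*(-26 + (1/6)*(-6)*14) = -105*(-26 - 14) = -105*(-40) = 4200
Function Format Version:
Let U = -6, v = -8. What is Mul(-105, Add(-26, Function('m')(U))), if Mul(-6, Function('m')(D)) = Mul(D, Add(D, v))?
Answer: 4200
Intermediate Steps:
Function('m')(D) = Mul(Rational(-1, 6), D, Add(-8, D)) (Function('m')(D) = Mul(Rational(-1, 6), Mul(D, Add(D, -8))) = Mul(Rational(-1, 6), Mul(D, Add(-8, D))) = Mul(Rational(-1, 6), D, Add(-8, D)))
Mul(-105, Add(-26, Function('m')(U))) = Mul(-105, Add(-26, Mul(Rational(1, 6), -6, Add(8, Mul(-1, -6))))) = Mul(-105, Add(-26, Mul(Rational(1, 6), -6, Add(8, 6)))) = Mul(-105, Add(-26, Mul(Rational(1, 6), -6, 14))) = Mul(-105, Add(-26, -14)) = Mul(-105, -40) = 4200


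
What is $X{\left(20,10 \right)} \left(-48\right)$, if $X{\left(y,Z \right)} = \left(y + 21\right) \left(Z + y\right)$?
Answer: $-59040$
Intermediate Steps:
$X{\left(y,Z \right)} = \left(21 + y\right) \left(Z + y\right)$
$X{\left(20,10 \right)} \left(-48\right) = \left(20^{2} + 21 \cdot 10 + 21 \cdot 20 + 10 \cdot 20\right) \left(-48\right) = \left(400 + 210 + 420 + 200\right) \left(-48\right) = 1230 \left(-48\right) = -59040$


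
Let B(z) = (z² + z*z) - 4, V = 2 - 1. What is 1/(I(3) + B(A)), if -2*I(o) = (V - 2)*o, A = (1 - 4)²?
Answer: 2/319 ≈ 0.0062696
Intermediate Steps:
V = 1
A = 9 (A = (-3)² = 9)
B(z) = -4 + 2*z² (B(z) = (z² + z²) - 4 = 2*z² - 4 = -4 + 2*z²)
I(o) = o/2 (I(o) = -(1 - 2)*o/2 = -(-1)*o/2 = o/2)
1/(I(3) + B(A)) = 1/((½)*3 + (-4 + 2*9²)) = 1/(3/2 + (-4 + 2*81)) = 1/(3/2 + (-4 + 162)) = 1/(3/2 + 158) = 1/(319/2) = 2/319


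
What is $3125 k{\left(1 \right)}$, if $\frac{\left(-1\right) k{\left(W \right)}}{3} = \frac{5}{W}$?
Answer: $-46875$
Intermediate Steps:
$k{\left(W \right)} = - \frac{15}{W}$ ($k{\left(W \right)} = - 3 \frac{5}{W} = - \frac{15}{W}$)
$3125 k{\left(1 \right)} = 3125 \left(- \frac{15}{1}\right) = 3125 \left(\left(-15\right) 1\right) = 3125 \left(-15\right) = -46875$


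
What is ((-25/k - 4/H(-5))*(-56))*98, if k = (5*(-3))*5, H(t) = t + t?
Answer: -60368/15 ≈ -4024.5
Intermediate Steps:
H(t) = 2*t
k = -75 (k = -15*5 = -75)
((-25/k - 4/H(-5))*(-56))*98 = ((-25/(-75) - 4/(2*(-5)))*(-56))*98 = ((-25*(-1/75) - 4/(-10))*(-56))*98 = ((⅓ - 4*(-⅒))*(-56))*98 = ((⅓ + ⅖)*(-56))*98 = ((11/15)*(-56))*98 = -616/15*98 = -60368/15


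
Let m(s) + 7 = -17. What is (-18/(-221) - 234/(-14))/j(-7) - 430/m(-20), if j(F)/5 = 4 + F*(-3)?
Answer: 41887421/2320500 ≈ 18.051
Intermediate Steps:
m(s) = -24 (m(s) = -7 - 17 = -24)
j(F) = 20 - 15*F (j(F) = 5*(4 + F*(-3)) = 5*(4 - 3*F) = 20 - 15*F)
(-18/(-221) - 234/(-14))/j(-7) - 430/m(-20) = (-18/(-221) - 234/(-14))/(20 - 15*(-7)) - 430/(-24) = (-18*(-1/221) - 234*(-1/14))/(20 + 105) - 430*(-1/24) = (18/221 + 117/7)/125 + 215/12 = (25983/1547)*(1/125) + 215/12 = 25983/193375 + 215/12 = 41887421/2320500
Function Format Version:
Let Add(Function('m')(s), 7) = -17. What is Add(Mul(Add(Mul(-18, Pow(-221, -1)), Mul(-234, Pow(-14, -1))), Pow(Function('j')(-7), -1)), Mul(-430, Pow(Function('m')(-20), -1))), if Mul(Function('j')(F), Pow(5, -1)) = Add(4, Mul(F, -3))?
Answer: Rational(41887421, 2320500) ≈ 18.051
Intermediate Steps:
Function('m')(s) = -24 (Function('m')(s) = Add(-7, -17) = -24)
Function('j')(F) = Add(20, Mul(-15, F)) (Function('j')(F) = Mul(5, Add(4, Mul(F, -3))) = Mul(5, Add(4, Mul(-3, F))) = Add(20, Mul(-15, F)))
Add(Mul(Add(Mul(-18, Pow(-221, -1)), Mul(-234, Pow(-14, -1))), Pow(Function('j')(-7), -1)), Mul(-430, Pow(Function('m')(-20), -1))) = Add(Mul(Add(Mul(-18, Pow(-221, -1)), Mul(-234, Pow(-14, -1))), Pow(Add(20, Mul(-15, -7)), -1)), Mul(-430, Pow(-24, -1))) = Add(Mul(Add(Mul(-18, Rational(-1, 221)), Mul(-234, Rational(-1, 14))), Pow(Add(20, 105), -1)), Mul(-430, Rational(-1, 24))) = Add(Mul(Add(Rational(18, 221), Rational(117, 7)), Pow(125, -1)), Rational(215, 12)) = Add(Mul(Rational(25983, 1547), Rational(1, 125)), Rational(215, 12)) = Add(Rational(25983, 193375), Rational(215, 12)) = Rational(41887421, 2320500)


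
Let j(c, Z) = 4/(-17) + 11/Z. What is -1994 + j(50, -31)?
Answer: -1051149/527 ≈ -1994.6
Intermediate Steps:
j(c, Z) = -4/17 + 11/Z (j(c, Z) = 4*(-1/17) + 11/Z = -4/17 + 11/Z)
-1994 + j(50, -31) = -1994 + (-4/17 + 11/(-31)) = -1994 + (-4/17 + 11*(-1/31)) = -1994 + (-4/17 - 11/31) = -1994 - 311/527 = -1051149/527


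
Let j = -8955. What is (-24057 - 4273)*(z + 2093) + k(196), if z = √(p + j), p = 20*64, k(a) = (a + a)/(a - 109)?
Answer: -5158637638/87 - 141650*I*√307 ≈ -5.9295e+7 - 2.4819e+6*I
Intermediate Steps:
k(a) = 2*a/(-109 + a) (k(a) = (2*a)/(-109 + a) = 2*a/(-109 + a))
p = 1280
z = 5*I*√307 (z = √(1280 - 8955) = √(-7675) = 5*I*√307 ≈ 87.607*I)
(-24057 - 4273)*(z + 2093) + k(196) = (-24057 - 4273)*(5*I*√307 + 2093) + 2*196/(-109 + 196) = -28330*(2093 + 5*I*√307) + 2*196/87 = (-59294690 - 141650*I*√307) + 2*196*(1/87) = (-59294690 - 141650*I*√307) + 392/87 = -5158637638/87 - 141650*I*√307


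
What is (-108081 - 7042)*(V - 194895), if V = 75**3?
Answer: -26130618540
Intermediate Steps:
V = 421875
(-108081 - 7042)*(V - 194895) = (-108081 - 7042)*(421875 - 194895) = -115123*226980 = -26130618540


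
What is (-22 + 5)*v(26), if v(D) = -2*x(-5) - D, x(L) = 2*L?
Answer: 102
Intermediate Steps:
v(D) = 20 - D (v(D) = -4*(-5) - D = -2*(-10) - D = 20 - D)
(-22 + 5)*v(26) = (-22 + 5)*(20 - 1*26) = -17*(20 - 26) = -17*(-6) = 102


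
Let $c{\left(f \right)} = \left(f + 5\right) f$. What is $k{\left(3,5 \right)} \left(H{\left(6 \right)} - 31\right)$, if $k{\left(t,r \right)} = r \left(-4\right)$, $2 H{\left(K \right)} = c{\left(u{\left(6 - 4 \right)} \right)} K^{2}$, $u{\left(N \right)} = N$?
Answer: $-4420$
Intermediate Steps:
$c{\left(f \right)} = f \left(5 + f\right)$ ($c{\left(f \right)} = \left(5 + f\right) f = f \left(5 + f\right)$)
$H{\left(K \right)} = 7 K^{2}$ ($H{\left(K \right)} = \frac{\left(6 - 4\right) \left(5 + \left(6 - 4\right)\right) K^{2}}{2} = \frac{2 \left(5 + 2\right) K^{2}}{2} = \frac{2 \cdot 7 K^{2}}{2} = \frac{14 K^{2}}{2} = 7 K^{2}$)
$k{\left(t,r \right)} = - 4 r$
$k{\left(3,5 \right)} \left(H{\left(6 \right)} - 31\right) = \left(-4\right) 5 \left(7 \cdot 6^{2} - 31\right) = - 20 \left(7 \cdot 36 - 31\right) = - 20 \left(252 - 31\right) = \left(-20\right) 221 = -4420$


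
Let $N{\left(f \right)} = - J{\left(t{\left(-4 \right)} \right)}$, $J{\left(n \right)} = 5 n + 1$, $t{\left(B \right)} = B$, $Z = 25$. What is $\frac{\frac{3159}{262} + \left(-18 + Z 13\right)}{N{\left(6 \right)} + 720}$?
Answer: $\frac{83593}{193618} \approx 0.43174$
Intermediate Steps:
$J{\left(n \right)} = 1 + 5 n$
$N{\left(f \right)} = 19$ ($N{\left(f \right)} = - (1 + 5 \left(-4\right)) = - (1 - 20) = \left(-1\right) \left(-19\right) = 19$)
$\frac{\frac{3159}{262} + \left(-18 + Z 13\right)}{N{\left(6 \right)} + 720} = \frac{\frac{3159}{262} + \left(-18 + 25 \cdot 13\right)}{19 + 720} = \frac{3159 \cdot \frac{1}{262} + \left(-18 + 325\right)}{739} = \left(\frac{3159}{262} + 307\right) \frac{1}{739} = \frac{83593}{262} \cdot \frac{1}{739} = \frac{83593}{193618}$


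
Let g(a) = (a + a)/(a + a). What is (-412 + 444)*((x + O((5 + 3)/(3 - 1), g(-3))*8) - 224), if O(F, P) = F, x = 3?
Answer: -6048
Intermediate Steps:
g(a) = 1 (g(a) = (2*a)/((2*a)) = (2*a)*(1/(2*a)) = 1)
(-412 + 444)*((x + O((5 + 3)/(3 - 1), g(-3))*8) - 224) = (-412 + 444)*((3 + ((5 + 3)/(3 - 1))*8) - 224) = 32*((3 + (8/2)*8) - 224) = 32*((3 + (8*(1/2))*8) - 224) = 32*((3 + 4*8) - 224) = 32*((3 + 32) - 224) = 32*(35 - 224) = 32*(-189) = -6048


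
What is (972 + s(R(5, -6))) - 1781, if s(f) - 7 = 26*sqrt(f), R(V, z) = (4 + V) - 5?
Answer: -750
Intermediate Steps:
R(V, z) = -1 + V
s(f) = 7 + 26*sqrt(f)
(972 + s(R(5, -6))) - 1781 = (972 + (7 + 26*sqrt(-1 + 5))) - 1781 = (972 + (7 + 26*sqrt(4))) - 1781 = (972 + (7 + 26*2)) - 1781 = (972 + (7 + 52)) - 1781 = (972 + 59) - 1781 = 1031 - 1781 = -750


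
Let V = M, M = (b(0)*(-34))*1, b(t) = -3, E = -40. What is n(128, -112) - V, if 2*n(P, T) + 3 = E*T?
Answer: 4273/2 ≈ 2136.5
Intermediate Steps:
n(P, T) = -3/2 - 20*T (n(P, T) = -3/2 + (-40*T)/2 = -3/2 - 20*T)
M = 102 (M = -3*(-34)*1 = 102*1 = 102)
V = 102
n(128, -112) - V = (-3/2 - 20*(-112)) - 1*102 = (-3/2 + 2240) - 102 = 4477/2 - 102 = 4273/2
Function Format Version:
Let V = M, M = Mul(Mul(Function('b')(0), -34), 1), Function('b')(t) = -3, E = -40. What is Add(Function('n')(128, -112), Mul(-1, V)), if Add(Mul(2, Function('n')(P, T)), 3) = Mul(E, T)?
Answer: Rational(4273, 2) ≈ 2136.5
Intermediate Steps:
Function('n')(P, T) = Add(Rational(-3, 2), Mul(-20, T)) (Function('n')(P, T) = Add(Rational(-3, 2), Mul(Rational(1, 2), Mul(-40, T))) = Add(Rational(-3, 2), Mul(-20, T)))
M = 102 (M = Mul(Mul(-3, -34), 1) = Mul(102, 1) = 102)
V = 102
Add(Function('n')(128, -112), Mul(-1, V)) = Add(Add(Rational(-3, 2), Mul(-20, -112)), Mul(-1, 102)) = Add(Add(Rational(-3, 2), 2240), -102) = Add(Rational(4477, 2), -102) = Rational(4273, 2)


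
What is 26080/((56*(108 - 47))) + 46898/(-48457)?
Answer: 137944374/20691139 ≈ 6.6668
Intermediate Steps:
26080/((56*(108 - 47))) + 46898/(-48457) = 26080/((56*61)) + 46898*(-1/48457) = 26080/3416 - 46898/48457 = 26080*(1/3416) - 46898/48457 = 3260/427 - 46898/48457 = 137944374/20691139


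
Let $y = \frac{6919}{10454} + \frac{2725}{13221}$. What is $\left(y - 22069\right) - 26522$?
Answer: $- \frac{6715755558145}{138212334} \approx -48590.0$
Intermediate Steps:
$y = \frac{119963249}{138212334}$ ($y = 6919 \cdot \frac{1}{10454} + 2725 \cdot \frac{1}{13221} = \frac{6919}{10454} + \frac{2725}{13221} = \frac{119963249}{138212334} \approx 0.86796$)
$\left(y - 22069\right) - 26522 = \left(\frac{119963249}{138212334} - 22069\right) - 26522 = - \frac{3050088035797}{138212334} - 26522 = - \frac{6715755558145}{138212334}$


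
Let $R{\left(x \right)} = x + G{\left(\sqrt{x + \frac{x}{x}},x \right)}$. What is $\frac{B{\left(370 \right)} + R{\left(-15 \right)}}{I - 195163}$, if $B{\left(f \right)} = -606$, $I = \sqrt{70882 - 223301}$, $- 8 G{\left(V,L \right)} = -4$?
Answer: $\frac{242197283}{76177497976} + \frac{1241 i \sqrt{152419}}{76177497976} \approx 0.0031794 + 6.3601 \cdot 10^{-6} i$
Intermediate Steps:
$G{\left(V,L \right)} = \frac{1}{2}$ ($G{\left(V,L \right)} = \left(- \frac{1}{8}\right) \left(-4\right) = \frac{1}{2}$)
$I = i \sqrt{152419}$ ($I = \sqrt{-152419} = i \sqrt{152419} \approx 390.41 i$)
$R{\left(x \right)} = \frac{1}{2} + x$ ($R{\left(x \right)} = x + \frac{1}{2} = \frac{1}{2} + x$)
$\frac{B{\left(370 \right)} + R{\left(-15 \right)}}{I - 195163} = \frac{-606 + \left(\frac{1}{2} - 15\right)}{i \sqrt{152419} - 195163} = \frac{-606 - \frac{29}{2}}{-195163 + i \sqrt{152419}} = - \frac{1241}{2 \left(-195163 + i \sqrt{152419}\right)}$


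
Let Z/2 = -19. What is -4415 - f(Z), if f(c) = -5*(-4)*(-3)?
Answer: -4355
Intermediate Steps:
Z = -38 (Z = 2*(-19) = -38)
f(c) = -60 (f(c) = 20*(-3) = -60)
-4415 - f(Z) = -4415 - 1*(-60) = -4415 + 60 = -4355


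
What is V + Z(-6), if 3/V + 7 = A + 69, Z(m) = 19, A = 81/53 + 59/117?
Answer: 7562857/397066 ≈ 19.047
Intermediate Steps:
A = 12604/6201 (A = 81*(1/53) + 59*(1/117) = 81/53 + 59/117 = 12604/6201 ≈ 2.0326)
V = 18603/397066 (V = 3/(-7 + (12604/6201 + 69)) = 3/(-7 + 440473/6201) = 3/(397066/6201) = 3*(6201/397066) = 18603/397066 ≈ 0.046851)
V + Z(-6) = 18603/397066 + 19 = 7562857/397066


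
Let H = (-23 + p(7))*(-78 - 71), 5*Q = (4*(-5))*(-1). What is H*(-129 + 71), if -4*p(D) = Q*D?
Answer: -259260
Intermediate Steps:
Q = 4 (Q = ((4*(-5))*(-1))/5 = (-20*(-1))/5 = (⅕)*20 = 4)
p(D) = -D
H = 4470 (H = (-23 - 1*7)*(-78 - 71) = (-23 - 7)*(-149) = -30*(-149) = 4470)
H*(-129 + 71) = 4470*(-129 + 71) = 4470*(-58) = -259260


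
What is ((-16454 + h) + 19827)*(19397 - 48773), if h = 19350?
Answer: -667510848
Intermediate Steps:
((-16454 + h) + 19827)*(19397 - 48773) = ((-16454 + 19350) + 19827)*(19397 - 48773) = (2896 + 19827)*(-29376) = 22723*(-29376) = -667510848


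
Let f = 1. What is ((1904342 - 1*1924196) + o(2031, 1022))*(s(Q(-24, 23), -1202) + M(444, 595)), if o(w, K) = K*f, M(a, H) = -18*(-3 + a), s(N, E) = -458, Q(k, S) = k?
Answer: 158113472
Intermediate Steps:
M(a, H) = 54 - 18*a
o(w, K) = K (o(w, K) = K*1 = K)
((1904342 - 1*1924196) + o(2031, 1022))*(s(Q(-24, 23), -1202) + M(444, 595)) = ((1904342 - 1*1924196) + 1022)*(-458 + (54 - 18*444)) = ((1904342 - 1924196) + 1022)*(-458 + (54 - 7992)) = (-19854 + 1022)*(-458 - 7938) = -18832*(-8396) = 158113472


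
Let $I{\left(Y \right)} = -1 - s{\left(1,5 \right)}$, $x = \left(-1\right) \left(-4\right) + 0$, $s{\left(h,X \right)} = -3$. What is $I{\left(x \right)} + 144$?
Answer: $146$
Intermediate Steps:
$x = 4$ ($x = 4 + 0 = 4$)
$I{\left(Y \right)} = 2$ ($I{\left(Y \right)} = -1 - -3 = -1 + 3 = 2$)
$I{\left(x \right)} + 144 = 2 + 144 = 146$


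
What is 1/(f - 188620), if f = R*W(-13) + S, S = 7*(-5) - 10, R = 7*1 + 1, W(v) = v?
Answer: -1/188769 ≈ -5.2975e-6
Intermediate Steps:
R = 8 (R = 7 + 1 = 8)
S = -45 (S = -35 - 10 = -45)
f = -149 (f = 8*(-13) - 45 = -104 - 45 = -149)
1/(f - 188620) = 1/(-149 - 188620) = 1/(-188769) = -1/188769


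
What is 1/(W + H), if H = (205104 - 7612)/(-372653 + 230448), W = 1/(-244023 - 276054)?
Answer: -73957549785/102711189089 ≈ -0.72005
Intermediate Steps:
W = -1/520077 (W = 1/(-520077) = -1/520077 ≈ -1.9228e-6)
H = -197492/142205 (H = 197492/(-142205) = 197492*(-1/142205) = -197492/142205 ≈ -1.3888)
1/(W + H) = 1/(-1/520077 - 197492/142205) = 1/(-102711189089/73957549785) = -73957549785/102711189089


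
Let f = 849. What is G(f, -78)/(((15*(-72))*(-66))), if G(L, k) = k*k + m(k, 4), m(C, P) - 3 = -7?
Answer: 76/891 ≈ 0.085297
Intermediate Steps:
m(C, P) = -4 (m(C, P) = 3 - 7 = -4)
G(L, k) = -4 + k² (G(L, k) = k*k - 4 = k² - 4 = -4 + k²)
G(f, -78)/(((15*(-72))*(-66))) = (-4 + (-78)²)/(((15*(-72))*(-66))) = (-4 + 6084)/((-1080*(-66))) = 6080/71280 = 6080*(1/71280) = 76/891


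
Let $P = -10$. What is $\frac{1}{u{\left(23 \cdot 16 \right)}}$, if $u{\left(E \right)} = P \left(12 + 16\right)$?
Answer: $- \frac{1}{280} \approx -0.0035714$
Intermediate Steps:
$u{\left(E \right)} = -280$ ($u{\left(E \right)} = - 10 \left(12 + 16\right) = \left(-10\right) 28 = -280$)
$\frac{1}{u{\left(23 \cdot 16 \right)}} = \frac{1}{-280} = - \frac{1}{280}$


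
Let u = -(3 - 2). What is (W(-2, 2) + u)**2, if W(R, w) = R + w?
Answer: 1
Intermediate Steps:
u = -1 (u = -1*1 = -1)
(W(-2, 2) + u)**2 = ((-2 + 2) - 1)**2 = (0 - 1)**2 = (-1)**2 = 1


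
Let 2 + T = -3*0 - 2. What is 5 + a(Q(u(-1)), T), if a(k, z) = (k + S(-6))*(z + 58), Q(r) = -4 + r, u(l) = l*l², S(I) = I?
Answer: -589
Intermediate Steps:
u(l) = l³
T = -4 (T = -2 + (-3*0 - 2) = -2 + (0 - 2) = -2 - 2 = -4)
a(k, z) = (-6 + k)*(58 + z) (a(k, z) = (k - 6)*(z + 58) = (-6 + k)*(58 + z))
5 + a(Q(u(-1)), T) = 5 + (-348 - 6*(-4) + 58*(-4 + (-1)³) + (-4 + (-1)³)*(-4)) = 5 + (-348 + 24 + 58*(-4 - 1) + (-4 - 1)*(-4)) = 5 + (-348 + 24 + 58*(-5) - 5*(-4)) = 5 + (-348 + 24 - 290 + 20) = 5 - 594 = -589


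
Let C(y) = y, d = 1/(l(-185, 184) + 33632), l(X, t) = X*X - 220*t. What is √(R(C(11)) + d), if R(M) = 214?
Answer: √160393054983/27377 ≈ 14.629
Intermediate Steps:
l(X, t) = X² - 220*t
d = 1/27377 (d = 1/(((-185)² - 220*184) + 33632) = 1/((34225 - 40480) + 33632) = 1/(-6255 + 33632) = 1/27377 ≈ 3.6527e-5)
√(R(C(11)) + d) = √(214 + 1/27377) = √(5858679/27377) = √160393054983/27377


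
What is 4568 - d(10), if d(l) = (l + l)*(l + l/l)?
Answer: 4348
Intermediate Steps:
d(l) = 2*l*(1 + l) (d(l) = (2*l)*(l + 1) = (2*l)*(1 + l) = 2*l*(1 + l))
4568 - d(10) = 4568 - 2*10*(1 + 10) = 4568 - 2*10*11 = 4568 - 1*220 = 4568 - 220 = 4348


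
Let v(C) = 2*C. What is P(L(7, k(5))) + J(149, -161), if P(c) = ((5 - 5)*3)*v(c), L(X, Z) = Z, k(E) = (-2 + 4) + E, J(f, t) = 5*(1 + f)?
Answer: 750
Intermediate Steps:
J(f, t) = 5 + 5*f
k(E) = 2 + E
P(c) = 0 (P(c) = ((5 - 5)*3)*(2*c) = (0*3)*(2*c) = 0*(2*c) = 0)
P(L(7, k(5))) + J(149, -161) = 0 + (5 + 5*149) = 0 + (5 + 745) = 0 + 750 = 750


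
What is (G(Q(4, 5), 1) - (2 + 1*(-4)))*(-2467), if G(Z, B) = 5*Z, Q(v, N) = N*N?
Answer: -313309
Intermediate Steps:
Q(v, N) = N²
(G(Q(4, 5), 1) - (2 + 1*(-4)))*(-2467) = (5*5² - (2 + 1*(-4)))*(-2467) = (5*25 - (2 - 4))*(-2467) = (125 - 1*(-2))*(-2467) = (125 + 2)*(-2467) = 127*(-2467) = -313309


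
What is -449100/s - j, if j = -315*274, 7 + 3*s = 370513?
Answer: 5329504260/61751 ≈ 86306.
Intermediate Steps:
s = 123502 (s = -7/3 + (1/3)*370513 = -7/3 + 370513/3 = 123502)
j = -86310
-449100/s - j = -449100/123502 - 1*(-86310) = -449100*1/123502 + 86310 = -224550/61751 + 86310 = 5329504260/61751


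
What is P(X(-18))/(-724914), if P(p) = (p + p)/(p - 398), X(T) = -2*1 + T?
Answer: -10/75753513 ≈ -1.3201e-7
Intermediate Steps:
X(T) = -2 + T
P(p) = 2*p/(-398 + p) (P(p) = (2*p)/(-398 + p) = 2*p/(-398 + p))
P(X(-18))/(-724914) = (2*(-2 - 18)/(-398 + (-2 - 18)))/(-724914) = (2*(-20)/(-398 - 20))*(-1/724914) = (2*(-20)/(-418))*(-1/724914) = (2*(-20)*(-1/418))*(-1/724914) = (20/209)*(-1/724914) = -10/75753513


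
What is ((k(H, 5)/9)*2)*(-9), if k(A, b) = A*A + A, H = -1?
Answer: 0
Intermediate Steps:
k(A, b) = A + A² (k(A, b) = A² + A = A + A²)
((k(H, 5)/9)*2)*(-9) = ((-(1 - 1)/9)*2)*(-9) = ((-1*0*(⅑))*2)*(-9) = ((0*(⅑))*2)*(-9) = (0*2)*(-9) = 0*(-9) = 0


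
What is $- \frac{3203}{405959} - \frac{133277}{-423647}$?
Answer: $\frac{52748056302}{171983312473} \approx 0.3067$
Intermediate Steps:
$- \frac{3203}{405959} - \frac{133277}{-423647} = \left(-3203\right) \frac{1}{405959} - - \frac{133277}{423647} = - \frac{3203}{405959} + \frac{133277}{423647} = \frac{52748056302}{171983312473}$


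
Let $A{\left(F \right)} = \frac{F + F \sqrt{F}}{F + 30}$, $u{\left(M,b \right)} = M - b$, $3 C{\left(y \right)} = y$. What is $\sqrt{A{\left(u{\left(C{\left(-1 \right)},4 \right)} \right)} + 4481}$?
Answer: $\frac{\sqrt{239101632 - 3003 i \sqrt{39}}}{231} \approx 66.939 - 0.0026252 i$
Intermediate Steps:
$C{\left(y \right)} = \frac{y}{3}$
$A{\left(F \right)} = \frac{F + F^{\frac{3}{2}}}{30 + F}$
$\sqrt{A{\left(u{\left(C{\left(-1 \right)},4 \right)} \right)} + 4481} = \sqrt{\frac{\left(\frac{1}{3} \left(-1\right) - 4\right) + \left(\frac{1}{3} \left(-1\right) - 4\right)^{\frac{3}{2}}}{30 + \left(\frac{1}{3} \left(-1\right) - 4\right)} + 4481} = \sqrt{\frac{\left(- \frac{1}{3} - 4\right) + \left(- \frac{1}{3} - 4\right)^{\frac{3}{2}}}{30 - \frac{13}{3}} + 4481} = \sqrt{\frac{- \frac{13}{3} + \left(- \frac{13}{3}\right)^{\frac{3}{2}}}{30 - \frac{13}{3}} + 4481} = \sqrt{\frac{- \frac{13}{3} - \frac{13 i \sqrt{39}}{9}}{\frac{77}{3}} + 4481} = \sqrt{\frac{3 \left(- \frac{13}{3} - \frac{13 i \sqrt{39}}{9}\right)}{77} + 4481} = \sqrt{\left(- \frac{13}{77} - \frac{13 i \sqrt{39}}{231}\right) + 4481} = \sqrt{\frac{345024}{77} - \frac{13 i \sqrt{39}}{231}}$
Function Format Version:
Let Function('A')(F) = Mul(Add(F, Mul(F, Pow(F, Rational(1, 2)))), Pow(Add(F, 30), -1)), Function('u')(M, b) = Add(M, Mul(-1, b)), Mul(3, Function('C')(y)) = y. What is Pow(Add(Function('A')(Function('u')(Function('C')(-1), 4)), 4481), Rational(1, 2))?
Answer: Mul(Rational(1, 231), Pow(Add(239101632, Mul(-3003, I, Pow(39, Rational(1, 2)))), Rational(1, 2))) ≈ Add(66.939, Mul(-0.0026252, I))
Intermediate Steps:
Function('C')(y) = Mul(Rational(1, 3), y)
Function('A')(F) = Mul(Pow(Add(30, F), -1), Add(F, Pow(F, Rational(3, 2)))) (Function('A')(F) = Mul(Add(F, Pow(F, Rational(3, 2))), Pow(Add(30, F), -1)) = Mul(Pow(Add(30, F), -1), Add(F, Pow(F, Rational(3, 2)))))
Pow(Add(Function('A')(Function('u')(Function('C')(-1), 4)), 4481), Rational(1, 2)) = Pow(Add(Mul(Pow(Add(30, Add(Mul(Rational(1, 3), -1), Mul(-1, 4))), -1), Add(Add(Mul(Rational(1, 3), -1), Mul(-1, 4)), Pow(Add(Mul(Rational(1, 3), -1), Mul(-1, 4)), Rational(3, 2)))), 4481), Rational(1, 2)) = Pow(Add(Mul(Pow(Add(30, Add(Rational(-1, 3), -4)), -1), Add(Add(Rational(-1, 3), -4), Pow(Add(Rational(-1, 3), -4), Rational(3, 2)))), 4481), Rational(1, 2)) = Pow(Add(Mul(Pow(Add(30, Rational(-13, 3)), -1), Add(Rational(-13, 3), Pow(Rational(-13, 3), Rational(3, 2)))), 4481), Rational(1, 2)) = Pow(Add(Mul(Pow(Rational(77, 3), -1), Add(Rational(-13, 3), Mul(Rational(-13, 9), I, Pow(39, Rational(1, 2))))), 4481), Rational(1, 2)) = Pow(Add(Mul(Rational(3, 77), Add(Rational(-13, 3), Mul(Rational(-13, 9), I, Pow(39, Rational(1, 2))))), 4481), Rational(1, 2)) = Pow(Add(Add(Rational(-13, 77), Mul(Rational(-13, 231), I, Pow(39, Rational(1, 2)))), 4481), Rational(1, 2)) = Pow(Add(Rational(345024, 77), Mul(Rational(-13, 231), I, Pow(39, Rational(1, 2)))), Rational(1, 2))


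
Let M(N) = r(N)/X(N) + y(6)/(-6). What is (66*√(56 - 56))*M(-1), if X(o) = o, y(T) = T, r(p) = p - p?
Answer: 0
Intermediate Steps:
r(p) = 0
M(N) = -1 (M(N) = 0/N + 6/(-6) = 0 + 6*(-⅙) = 0 - 1 = -1)
(66*√(56 - 56))*M(-1) = (66*√(56 - 56))*(-1) = (66*√0)*(-1) = (66*0)*(-1) = 0*(-1) = 0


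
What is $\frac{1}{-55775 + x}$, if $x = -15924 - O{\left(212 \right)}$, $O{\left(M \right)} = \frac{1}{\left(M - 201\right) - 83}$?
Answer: $- \frac{72}{5162327} \approx -1.3947 \cdot 10^{-5}$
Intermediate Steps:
$O{\left(M \right)} = \frac{1}{-284 + M}$ ($O{\left(M \right)} = \frac{1}{\left(-201 + M\right) - 83} = \frac{1}{-284 + M}$)
$x = - \frac{1146527}{72}$ ($x = -15924 - \frac{1}{-284 + 212} = -15924 - \frac{1}{-72} = -15924 - - \frac{1}{72} = -15924 + \frac{1}{72} = - \frac{1146527}{72} \approx -15924.0$)
$\frac{1}{-55775 + x} = \frac{1}{-55775 - \frac{1146527}{72}} = \frac{1}{- \frac{5162327}{72}} = - \frac{72}{5162327}$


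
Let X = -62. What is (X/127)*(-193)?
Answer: 11966/127 ≈ 94.220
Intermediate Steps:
(X/127)*(-193) = -62/127*(-193) = 11966/127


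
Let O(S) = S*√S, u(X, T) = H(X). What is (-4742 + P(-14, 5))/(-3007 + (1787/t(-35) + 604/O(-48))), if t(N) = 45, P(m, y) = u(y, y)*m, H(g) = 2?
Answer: 7337417011200/4564411766779 + 2592972000*I*√3/4564411766779 ≈ 1.6075 + 0.00098395*I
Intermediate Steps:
u(X, T) = 2
P(m, y) = 2*m
O(S) = S^(3/2)
(-4742 + P(-14, 5))/(-3007 + (1787/t(-35) + 604/O(-48))) = (-4742 + 2*(-14))/(-3007 + (1787/45 + 604/((-48)^(3/2)))) = (-4742 - 28)/(-3007 + (1787*(1/45) + 604/((-192*I*√3)))) = -4770/(-3007 + (1787/45 + 604*(I*√3/576))) = -4770/(-3007 + (1787/45 + 151*I*√3/144)) = -4770/(-133528/45 + 151*I*√3/144)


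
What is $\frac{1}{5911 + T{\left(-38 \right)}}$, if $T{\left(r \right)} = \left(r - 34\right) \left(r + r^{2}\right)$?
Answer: $- \frac{1}{95321} \approx -1.0491 \cdot 10^{-5}$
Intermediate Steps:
$T{\left(r \right)} = \left(-34 + r\right) \left(r + r^{2}\right)$
$\frac{1}{5911 + T{\left(-38 \right)}} = \frac{1}{5911 - 38 \left(-34 + \left(-38\right)^{2} - -1254\right)} = \frac{1}{5911 - 38 \left(-34 + 1444 + 1254\right)} = \frac{1}{5911 - 101232} = \frac{1}{-95321} = - \frac{1}{95321}$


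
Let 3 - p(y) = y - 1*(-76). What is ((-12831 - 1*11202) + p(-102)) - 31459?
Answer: -55463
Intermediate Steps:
p(y) = -73 - y (p(y) = 3 - (y - 1*(-76)) = 3 - (y + 76) = 3 - (76 + y) = 3 + (-76 - y) = -73 - y)
((-12831 - 1*11202) + p(-102)) - 31459 = ((-12831 - 1*11202) + (-73 - 1*(-102))) - 31459 = ((-12831 - 11202) + (-73 + 102)) - 31459 = (-24033 + 29) - 31459 = -24004 - 31459 = -55463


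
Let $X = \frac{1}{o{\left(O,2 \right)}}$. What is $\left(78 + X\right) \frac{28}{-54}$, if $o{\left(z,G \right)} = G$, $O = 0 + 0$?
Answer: $- \frac{1099}{27} \approx -40.704$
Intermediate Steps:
$O = 0$
$X = \frac{1}{2} \approx 0.5$
$\left(78 + X\right) \frac{28}{-54} = \left(78 + \frac{1}{2}\right) \frac{28}{-54} = \frac{157 \cdot 28 \left(- \frac{1}{54}\right)}{2} = \frac{157}{2} \left(- \frac{14}{27}\right) = - \frac{1099}{27}$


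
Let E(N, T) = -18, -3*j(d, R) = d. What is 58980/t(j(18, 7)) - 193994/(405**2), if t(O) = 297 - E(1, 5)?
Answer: 213624142/1148175 ≈ 186.06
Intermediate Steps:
j(d, R) = -d/3
t(O) = 315 (t(O) = 297 - 1*(-18) = 297 + 18 = 315)
58980/t(j(18, 7)) - 193994/(405**2) = 58980/315 - 193994/(405**2) = 58980*(1/315) - 193994/164025 = 3932/21 - 193994*1/164025 = 3932/21 - 193994/164025 = 213624142/1148175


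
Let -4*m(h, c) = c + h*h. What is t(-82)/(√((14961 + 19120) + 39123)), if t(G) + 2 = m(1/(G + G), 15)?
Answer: -618609*√18301/3937789568 ≈ -0.021252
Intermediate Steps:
m(h, c) = -c/4 - h²/4 (m(h, c) = -(c + h*h)/4 = -(c + h²)/4 = -c/4 - h²/4)
t(G) = -23/4 - 1/(16*G²) (t(G) = -2 + (-¼*15 - 1/(4*(G + G)²)) = -2 + (-15/4 - 1/(4*G²)/4) = -2 + (-15/4 - 1/(16*G²)) = -23/4 - 1/(16*G²))
t(-82)/(√((14961 + 19120) + 39123)) = (-23/4 - 1/16/(-82)²)/(√((14961 + 19120) + 39123)) = (-23/4 - 1/16*1/6724)/(√(34081 + 39123)) = (-23/4 - 1/107584)/(√73204) = -618609*√18301/36602/107584 = -618609*√18301/3937789568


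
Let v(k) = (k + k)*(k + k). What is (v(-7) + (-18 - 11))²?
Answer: 27889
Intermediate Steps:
v(k) = 4*k² (v(k) = (2*k)*(2*k) = 4*k²)
(v(-7) + (-18 - 11))² = (4*(-7)² + (-18 - 11))² = (4*49 - 29)² = (196 - 29)² = 167² = 27889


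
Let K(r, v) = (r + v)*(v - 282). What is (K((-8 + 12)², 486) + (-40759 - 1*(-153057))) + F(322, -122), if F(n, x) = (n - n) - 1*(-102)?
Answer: 214808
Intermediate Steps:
K(r, v) = (-282 + v)*(r + v) (K(r, v) = (r + v)*(-282 + v) = (-282 + v)*(r + v))
F(n, x) = 102 (F(n, x) = 0 + 102 = 102)
(K((-8 + 12)², 486) + (-40759 - 1*(-153057))) + F(322, -122) = ((486² - 282*(-8 + 12)² - 282*486 + (-8 + 12)²*486) + (-40759 - 1*(-153057))) + 102 = ((236196 - 282*4² - 137052 + 4²*486) + (-40759 + 153057)) + 102 = ((236196 - 282*16 - 137052 + 16*486) + 112298) + 102 = ((236196 - 4512 - 137052 + 7776) + 112298) + 102 = (102408 + 112298) + 102 = 214706 + 102 = 214808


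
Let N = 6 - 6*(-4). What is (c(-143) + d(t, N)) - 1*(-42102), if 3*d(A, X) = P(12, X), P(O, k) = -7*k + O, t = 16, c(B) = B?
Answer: 41893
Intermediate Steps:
N = 30 (N = 6 + 24 = 30)
P(O, k) = O - 7*k
d(A, X) = 4 - 7*X/3 (d(A, X) = (12 - 7*X)/3 = 4 - 7*X/3)
(c(-143) + d(t, N)) - 1*(-42102) = (-143 + (4 - 7/3*30)) - 1*(-42102) = (-143 + (4 - 70)) + 42102 = (-143 - 66) + 42102 = -209 + 42102 = 41893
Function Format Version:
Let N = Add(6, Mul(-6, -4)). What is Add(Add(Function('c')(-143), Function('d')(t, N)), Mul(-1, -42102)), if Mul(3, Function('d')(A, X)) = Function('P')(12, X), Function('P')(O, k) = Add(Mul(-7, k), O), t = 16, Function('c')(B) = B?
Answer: 41893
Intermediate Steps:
N = 30 (N = Add(6, 24) = 30)
Function('P')(O, k) = Add(O, Mul(-7, k))
Function('d')(A, X) = Add(4, Mul(Rational(-7, 3), X)) (Function('d')(A, X) = Mul(Rational(1, 3), Add(12, Mul(-7, X))) = Add(4, Mul(Rational(-7, 3), X)))
Add(Add(Function('c')(-143), Function('d')(t, N)), Mul(-1, -42102)) = Add(Add(-143, Add(4, Mul(Rational(-7, 3), 30))), Mul(-1, -42102)) = Add(Add(-143, Add(4, -70)), 42102) = Add(Add(-143, -66), 42102) = Add(-209, 42102) = 41893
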